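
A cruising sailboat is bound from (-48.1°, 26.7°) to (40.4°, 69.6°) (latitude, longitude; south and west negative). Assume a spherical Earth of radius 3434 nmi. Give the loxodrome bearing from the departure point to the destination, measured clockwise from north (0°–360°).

Δψ = ln[tan(π/4+φ₂/2)/tan(π/4+φ₁/2)] = +1.7321
Δλ = +0.7487 rad (taken the short way round)
course = atan2(Δλ, Δψ) = 23.38°

23.4°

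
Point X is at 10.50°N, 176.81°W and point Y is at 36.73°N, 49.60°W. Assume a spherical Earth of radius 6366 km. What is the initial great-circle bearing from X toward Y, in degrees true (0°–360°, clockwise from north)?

N = sin Δλ·cos φ₂ = +0.6383;  D = cos φ₁ sin φ₂ − sin φ₁ cos φ₂ cos Δλ = +0.6764
initial course = atan2(N, D) = 43.34°

43.3°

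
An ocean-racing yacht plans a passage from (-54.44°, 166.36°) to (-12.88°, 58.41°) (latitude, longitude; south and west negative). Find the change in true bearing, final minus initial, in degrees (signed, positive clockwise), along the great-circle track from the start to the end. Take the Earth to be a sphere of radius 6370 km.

+78.4°

At departure: θ₁ = atan2(sin Δλ cos φ₂, cos φ₁ sin φ₂ − sin φ₁ cos φ₂ cos Δλ) = 248.03°
At arrival: θ₂ = atan2(sin Δλ cos φ₁, −cos φ₂ sin φ₁ + sin φ₂ cos φ₁ cos Δλ) = 326.41°
Δθ = θ₂ − θ₁ = +78.4°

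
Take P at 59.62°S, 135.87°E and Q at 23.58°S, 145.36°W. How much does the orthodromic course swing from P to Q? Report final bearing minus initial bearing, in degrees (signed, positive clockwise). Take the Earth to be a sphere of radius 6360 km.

At departure: θ₁ = atan2(sin Δλ cos φ₂, cos φ₁ sin φ₂ − sin φ₁ cos φ₂ cos Δλ) = 93.08°
At arrival: θ₂ = atan2(sin Δλ cos φ₁, −cos φ₂ sin φ₁ + sin φ₂ cos φ₁ cos Δλ) = 33.44°
Δθ = θ₂ − θ₁ = -59.6°

-59.6°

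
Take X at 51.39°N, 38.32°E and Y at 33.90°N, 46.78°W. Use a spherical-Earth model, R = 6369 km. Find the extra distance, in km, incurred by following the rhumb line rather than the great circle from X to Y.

339 km

Great circle: cos σ = sin φ₁ sin φ₂ + cos φ₁ cos φ₂ cos Δλ,  σ = 1.0701 rad → d_gc = 6815.2 km
Rhumb line: Δψ = -0.4194, q = Δφ/Δψ = 0.7278, d_rh = R√(Δφ²+q²Δλ²) = 7153.9 km
Excess = 7153.9 − 6815.2 = 338.7 ≈ 339 km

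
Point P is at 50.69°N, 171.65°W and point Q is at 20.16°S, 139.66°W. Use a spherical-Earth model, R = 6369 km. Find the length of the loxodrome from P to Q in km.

8488 km

Δψ = ln[tan(π/4+φ₂/2)/tan(π/4+φ₁/2)] = -1.3889;  Δφ = -1.2366 rad,  Δλ = +0.5583 rad
q = Δφ/Δψ = 0.8903
d = R·√(Δφ² + q²Δλ²) = 6369·1.33274 = 8488 km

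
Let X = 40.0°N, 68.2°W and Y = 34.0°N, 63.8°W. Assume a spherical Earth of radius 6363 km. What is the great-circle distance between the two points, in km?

Haversine: a = sin²(Δφ/2)+cos φ₁ cos φ₂ sin²(Δλ/2) = 0.00367;  σ = 2·atan2(√a,√(1−a))
σ = 6.951° → d = Rσ = 6363·0.12132 = 772 km

772 km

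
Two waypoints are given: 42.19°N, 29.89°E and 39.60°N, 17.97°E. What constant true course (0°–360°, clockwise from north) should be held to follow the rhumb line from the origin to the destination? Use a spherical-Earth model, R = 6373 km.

Meridional parts: M(φ₁)=+0.8136, M(φ₂)=+0.7538 → ΔM = -0.0598;  Δλ = -0.2080 rad
tan C = Δλ / ΔM = +3.4782 → C = 253.96°

254.0°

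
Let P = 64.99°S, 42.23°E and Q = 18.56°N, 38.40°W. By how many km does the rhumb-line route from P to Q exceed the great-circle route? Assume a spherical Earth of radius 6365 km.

Great circle: cos σ = sin φ₁ sin φ₂ + cos φ₁ cos φ₂ cos Δλ,  σ = 1.7959 rad → d_gc = 11430.9 km
Rhumb line: Δψ = +1.8358, q = Δφ/Δψ = 0.7943, d_rh = R√(Δφ²+q²Δλ²) = 11694.9 km
Excess = 11694.9 − 11430.9 = 264.0 ≈ 264 km

264 km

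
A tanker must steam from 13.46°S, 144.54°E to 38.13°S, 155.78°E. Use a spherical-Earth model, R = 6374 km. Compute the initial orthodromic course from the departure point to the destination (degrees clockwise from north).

160.0°

θ = atan2( sin Δλ·cos φ₂ ,  cos φ₁ sin φ₂ − sin φ₁ cos φ₂ cos Δλ )
  = atan2(+0.1533, -0.4209) = 159.98°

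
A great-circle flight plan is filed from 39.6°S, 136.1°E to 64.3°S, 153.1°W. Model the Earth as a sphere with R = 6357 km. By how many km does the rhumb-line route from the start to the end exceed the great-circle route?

225 km

Great circle: cos σ = sin φ₁ sin φ₂ + cos φ₁ cos φ₂ cos Δλ,  σ = 0.8172 rad → d_gc = 5195.03 km
Rhumb line: Δψ = -0.7241, q = Δφ/Δψ = 0.5954, d_rh = R√(Δφ²+q²Δλ²) = 5420.52 km
Excess = 5420.52 − 5195.03 = 225.49 ≈ 225 km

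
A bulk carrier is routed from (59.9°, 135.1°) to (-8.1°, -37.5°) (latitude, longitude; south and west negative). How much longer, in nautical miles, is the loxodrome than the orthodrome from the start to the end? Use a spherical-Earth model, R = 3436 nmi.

Great circle: cos σ = sin φ₁ sin φ₂ + cos φ₁ cos φ₂ cos Δλ,  σ = 2.2323 rad → d_gc = 7670.05 nmi
Rhumb line: Δψ = -1.4553, q = Δφ/Δψ = 0.8155, d_rh = R√(Δφ²+q²Δλ²) = 9374.54 nmi
Excess = 9374.54 − 7670.05 = 1704.49 ≈ 1704 nmi

1704 nmi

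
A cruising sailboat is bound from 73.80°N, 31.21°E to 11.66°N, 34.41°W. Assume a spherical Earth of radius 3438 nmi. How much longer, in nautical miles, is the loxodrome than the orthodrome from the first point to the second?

Great circle: cos σ = sin φ₁ sin φ₂ + cos φ₁ cos φ₂ cos Δλ,  σ = 1.2589 rad → d_gc = 4328.1 nmi
Rhumb line: Δψ = -1.7447, q = Δφ/Δψ = 0.6216, d_rh = R√(Δφ²+q²Δλ²) = 4460.2 nmi
Excess = 4460.2 − 4328.1 = 132.1 ≈ 132 nmi

132 nmi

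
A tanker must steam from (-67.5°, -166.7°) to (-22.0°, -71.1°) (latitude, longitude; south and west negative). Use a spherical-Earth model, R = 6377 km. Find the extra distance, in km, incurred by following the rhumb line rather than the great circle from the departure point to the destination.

Great circle: cos σ = sin φ₁ sin φ₂ + cos φ₁ cos φ₂ cos Δλ,  σ = 1.2541 rad → d_gc = 7997.1 km
Rhumb line: Δψ = +1.2211, q = Δφ/Δψ = 0.6503, d_rh = R√(Δφ²+q²Δλ²) = 8574.8 km
Excess = 8574.8 − 7997.1 = 577.7 ≈ 578 km

578 km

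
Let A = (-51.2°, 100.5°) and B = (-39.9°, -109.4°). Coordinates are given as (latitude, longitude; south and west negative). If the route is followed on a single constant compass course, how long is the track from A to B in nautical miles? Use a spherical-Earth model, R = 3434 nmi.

Δψ = ln[tan(π/4+φ₂/2)/tan(π/4+φ₁/2)] = +0.2830;  Δφ = +0.1972 rad,  Δλ = +2.6197 rad
q = Δφ/Δψ = 0.6968
d = R·√(Δφ² + q²Δλ²) = 3434·1.83600 = 6305 nmi

6305 nmi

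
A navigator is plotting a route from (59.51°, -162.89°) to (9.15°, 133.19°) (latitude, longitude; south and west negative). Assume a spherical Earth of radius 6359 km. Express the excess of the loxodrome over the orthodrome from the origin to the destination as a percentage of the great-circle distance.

Great circle: σ = 1.2055 rad → d_gc = Rσ = 7665.6 km
Rhumb: Δφ = -0.8789, Δλ = -1.1156, Δψ = -1.1396, q = Δφ/Δψ = 0.7713 → d_rh = R√(Δφ²+q²Δλ²) = 7821.6 km
Excess = (7821.6 − 7665.6) / 7665.6 = 156.0 / 7665.6 = 2.04% ≈ 2.0%

2.0%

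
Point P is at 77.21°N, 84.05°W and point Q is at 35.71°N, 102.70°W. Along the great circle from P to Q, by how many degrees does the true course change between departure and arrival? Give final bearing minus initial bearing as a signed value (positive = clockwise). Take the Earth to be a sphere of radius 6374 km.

At departure: θ₁ = atan2(sin Δλ cos φ₂, cos φ₁ sin φ₂ − sin φ₁ cos φ₂ cos Δλ) = 202.69°
At arrival: θ₂ = atan2(sin Δλ cos φ₁, −cos φ₂ sin φ₁ + sin φ₂ cos φ₁ cos Δλ) = 186.04°
Δθ = θ₂ − θ₁ = -16.7°

-16.7°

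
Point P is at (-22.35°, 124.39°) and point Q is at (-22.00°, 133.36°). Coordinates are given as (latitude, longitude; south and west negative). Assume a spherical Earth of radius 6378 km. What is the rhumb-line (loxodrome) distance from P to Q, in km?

925 km

Δψ = ln[tan(π/4+φ₂/2)/tan(π/4+φ₁/2)] = +0.0066;  Δφ = +0.0061 rad,  Δλ = +0.1566 rad
q = Δφ/Δψ = 0.9260
d = R·√(Δφ² + q²Δλ²) = 6378·0.14510 = 925 km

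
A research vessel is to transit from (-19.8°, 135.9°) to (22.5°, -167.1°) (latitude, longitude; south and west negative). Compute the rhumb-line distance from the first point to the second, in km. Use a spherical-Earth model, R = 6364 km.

7766 km

Rhumb course C = atan2(Δλ, Δψ) with Δψ = ln[tan(π/4+φ₂/2)/tan(π/4+φ₁/2)] = +0.7559, Δλ = +0.9948 → C = 52.77°
d = R·|Δφ| / |cos C| = 6364·0.73827 / 0.60498 = 7766 km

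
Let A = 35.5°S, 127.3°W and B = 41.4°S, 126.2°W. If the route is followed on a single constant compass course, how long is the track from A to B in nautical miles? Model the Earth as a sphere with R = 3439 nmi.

Rhumb course C = atan2(Δλ, Δψ) with Δψ = ln[tan(π/4+φ₂/2)/tan(π/4+φ₁/2)] = -0.1316, Δλ = +0.0192 → C = 171.70°
d = R·|Δφ| / |cos C| = 3439·0.10297 / 0.98953 = 358 nmi

358 nmi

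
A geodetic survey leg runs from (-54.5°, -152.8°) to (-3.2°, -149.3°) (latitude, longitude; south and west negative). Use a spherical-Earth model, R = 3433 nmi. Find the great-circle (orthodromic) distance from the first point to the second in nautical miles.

cos σ = sin φ₁ sin φ₂ + cos φ₁ cos φ₂ cos Δλ
      = sin(-54.50°)sin(-3.20°) + cos(-54.50°)cos(-3.20°)cos(3.50°) = 0.6242
σ = 51.379° → d = Rσ = 3433·0.89674 = 3079 nmi

3079 nmi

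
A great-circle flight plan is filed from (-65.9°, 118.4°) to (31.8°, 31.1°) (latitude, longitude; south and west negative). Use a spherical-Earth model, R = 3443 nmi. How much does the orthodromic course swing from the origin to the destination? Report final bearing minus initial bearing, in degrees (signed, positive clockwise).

At departure: θ₁ = atan2(sin Δλ cos φ₂, cos φ₁ sin φ₂ − sin φ₁ cos φ₂ cos Δλ) = 286.52°
At arrival: θ₂ = atan2(sin Δλ cos φ₁, −cos φ₂ sin φ₁ + sin φ₂ cos φ₁ cos Δλ) = 332.57°
Δθ = θ₂ − θ₁ = +46.1°

+46.1°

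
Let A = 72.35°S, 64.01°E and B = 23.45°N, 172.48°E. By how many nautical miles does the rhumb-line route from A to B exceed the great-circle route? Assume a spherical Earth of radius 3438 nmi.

Great circle: cos σ = sin φ₁ sin φ₂ + cos φ₁ cos φ₂ cos Δλ,  σ = 2.0571 rad → d_gc = 7072.2 nmi
Rhumb line: Δψ = +2.2839, q = Δφ/Δψ = 0.7321, d_rh = R√(Δφ²+q²Δλ²) = 7466.5 nmi
Excess = 7466.5 − 7072.2 = 394.3 ≈ 394 nmi

394 nmi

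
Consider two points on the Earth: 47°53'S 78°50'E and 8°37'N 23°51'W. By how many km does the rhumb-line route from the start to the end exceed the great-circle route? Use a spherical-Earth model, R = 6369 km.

Great circle: cos σ = sin φ₁ sin φ₂ + cos φ₁ cos φ₂ cos Δλ,  σ = 1.8304 rad → d_gc = 11658.0 km
Rhumb line: Δψ = +1.1054, q = Δφ/Δψ = 0.8921, d_rh = R√(Δφ²+q²Δλ²) = 11963.7 km
Excess = 11963.7 − 11658.0 = 305.7 ≈ 306 km

306 km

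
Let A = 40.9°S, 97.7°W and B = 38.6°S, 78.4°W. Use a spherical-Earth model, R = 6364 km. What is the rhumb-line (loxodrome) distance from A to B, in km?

1668 km

Δψ = ln[tan(π/4+φ₂/2)/tan(π/4+φ₁/2)] = +0.0522;  Δφ = +0.0401 rad,  Δλ = +0.3368 rad
q = Δφ/Δψ = 0.7687
d = R·√(Δφ² + q²Δλ²) = 6364·0.26203 = 1668 km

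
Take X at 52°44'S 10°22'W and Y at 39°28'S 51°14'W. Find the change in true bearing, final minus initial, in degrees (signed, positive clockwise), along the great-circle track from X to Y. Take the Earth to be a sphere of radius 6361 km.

+30.2°

Initial bearing θ₁ = atan2(sin Δλ cos φ₂, cos φ₁ sin φ₂ − sin φ₁ cos φ₂ cos Δλ) = 278.97°
Final bearing θ₂ = (initial bearing from the destination back to the start) + 180° = 309.22°
Δθ = θ₂ − θ₁ = +30.2°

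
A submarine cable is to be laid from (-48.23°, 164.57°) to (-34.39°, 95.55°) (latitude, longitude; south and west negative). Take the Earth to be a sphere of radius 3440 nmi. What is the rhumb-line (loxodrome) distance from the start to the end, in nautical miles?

Δψ = ln[tan(π/4+φ₂/2)/tan(π/4+φ₁/2)] = +0.3236;  Δφ = +0.2416 rad,  Δλ = -1.2046 rad
q = Δφ/Δψ = 0.7465
d = R·√(Δφ² + q²Δλ²) = 3440·0.93110 = 3203 nmi

3203 nmi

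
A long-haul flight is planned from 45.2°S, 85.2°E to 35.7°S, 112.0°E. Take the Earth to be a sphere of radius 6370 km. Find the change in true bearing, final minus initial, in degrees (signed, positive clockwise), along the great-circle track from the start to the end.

-17.6°

Initial bearing θ₁ = atan2(sin Δλ cos φ₂, cos φ₁ sin φ₂ − sin φ₁ cos φ₂ cos Δλ) = 74.27°
Final bearing θ₂ = (initial bearing from the destination back to the start) + 180° = 56.63°
Δθ = θ₂ − θ₁ = -17.6°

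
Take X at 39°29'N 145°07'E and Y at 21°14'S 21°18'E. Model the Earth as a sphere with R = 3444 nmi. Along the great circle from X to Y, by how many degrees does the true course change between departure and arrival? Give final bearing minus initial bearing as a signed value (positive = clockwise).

At departure: θ₁ = atan2(sin Δλ cos φ₂, cos φ₁ sin φ₂ − sin φ₁ cos φ₂ cos Δλ) = 273.72°
At arrival: θ₂ = atan2(sin Δλ cos φ₁, −cos φ₂ sin φ₁ + sin φ₂ cos φ₁ cos Δλ) = 235.72°
Δθ = θ₂ − θ₁ = -38.0°

-38.0°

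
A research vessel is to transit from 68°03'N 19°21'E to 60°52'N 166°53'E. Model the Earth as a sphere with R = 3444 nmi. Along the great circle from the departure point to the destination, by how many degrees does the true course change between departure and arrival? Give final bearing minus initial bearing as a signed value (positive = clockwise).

+144.3°

Initial bearing θ₁ = atan2(sin Δλ cos φ₂, cos φ₁ sin φ₂ − sin φ₁ cos φ₂ cos Δλ) = 20.27°
Final bearing θ₂ = (initial bearing from the destination back to the start) + 180° = 164.57°
Δθ = θ₂ − θ₁ = +144.3°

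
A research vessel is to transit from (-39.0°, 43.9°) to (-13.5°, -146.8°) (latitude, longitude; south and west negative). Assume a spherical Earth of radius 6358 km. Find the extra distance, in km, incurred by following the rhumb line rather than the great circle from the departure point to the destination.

2836 km

Great circle: cos σ = sin φ₁ sin φ₂ + cos φ₁ cos φ₂ cos Δλ,  σ = 2.2088 rad → d_gc = 14043.8 km
Rhumb line: Δψ = +0.5025, q = Δφ/Δψ = 0.8858, d_rh = R√(Δφ²+q²Δλ²) = 16879.6 km
Excess = 16879.6 − 14043.8 = 2835.8 ≈ 2836 km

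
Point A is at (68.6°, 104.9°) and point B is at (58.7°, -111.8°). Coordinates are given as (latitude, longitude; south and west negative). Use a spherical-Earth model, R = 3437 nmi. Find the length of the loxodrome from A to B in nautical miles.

Δψ = ln[tan(π/4+φ₂/2)/tan(π/4+φ₁/2)] = -0.3938;  Δφ = -0.1728 rad,  Δλ = +2.5011 rad
q = Δφ/Δψ = 0.4388
d = R·√(Δφ² + q²Δλ²) = 3437·1.11086 = 3818 nmi

3818 nmi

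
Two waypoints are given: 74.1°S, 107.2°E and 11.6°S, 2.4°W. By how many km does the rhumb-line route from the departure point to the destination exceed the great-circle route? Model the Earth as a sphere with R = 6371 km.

Great circle: cos σ = sin φ₁ sin φ₂ + cos φ₁ cos φ₂ cos Δλ,  σ = 1.4672 rad → d_gc = 9347.8 km
Rhumb line: Δψ = +1.7648, q = Δφ/Δψ = 0.6181, d_rh = R√(Δφ²+q²Δλ²) = 10249.1 km
Excess = 10249.1 − 9347.8 = 901.3 ≈ 901 km

901 km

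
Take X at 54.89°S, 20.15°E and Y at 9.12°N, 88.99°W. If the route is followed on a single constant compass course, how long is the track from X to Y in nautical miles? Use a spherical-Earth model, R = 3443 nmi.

6785 nmi

Δψ = ln[tan(π/4+φ₂/2)/tan(π/4+φ₁/2)] = +1.3107;  Δφ = +1.1172 rad,  Δλ = -1.9049 rad
q = Δφ/Δψ = 0.8523
d = R·√(Δφ² + q²Δλ²) = 3443·1.97080 = 6785 nmi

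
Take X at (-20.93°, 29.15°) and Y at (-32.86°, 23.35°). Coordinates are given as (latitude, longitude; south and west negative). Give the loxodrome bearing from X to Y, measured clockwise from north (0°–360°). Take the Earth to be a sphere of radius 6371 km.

Meridional parts: M(φ₁)=-0.3737, M(φ₂)=-0.6078 → ΔM = -0.2341;  Δλ = -0.1012 rad
tan C = Δλ / ΔM = +0.4324 → C = 203.38°

203.4°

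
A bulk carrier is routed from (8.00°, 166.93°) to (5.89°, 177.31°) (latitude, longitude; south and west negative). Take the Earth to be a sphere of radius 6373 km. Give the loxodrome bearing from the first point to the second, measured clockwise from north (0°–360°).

Δψ = ln[tan(π/4+φ₂/2)/tan(π/4+φ₁/2)] = -0.0371
Δλ = +0.1812 rad (taken the short way round)
course = atan2(Δλ, Δψ) = 101.57°

101.6°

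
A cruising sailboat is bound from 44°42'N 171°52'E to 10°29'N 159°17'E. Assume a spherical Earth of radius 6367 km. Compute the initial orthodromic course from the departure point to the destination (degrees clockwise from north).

201.4°

N = sin Δλ·cos φ₂ = -0.2142;  D = cos φ₁ sin φ₂ − sin φ₁ cos φ₂ cos Δλ = -0.5457
initial course = atan2(N, D) = 201.43°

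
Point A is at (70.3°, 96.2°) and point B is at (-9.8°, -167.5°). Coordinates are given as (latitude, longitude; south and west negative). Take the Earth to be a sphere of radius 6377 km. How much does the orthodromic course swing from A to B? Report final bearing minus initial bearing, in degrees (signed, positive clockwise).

Initial bearing θ₁ = atan2(sin Δλ cos φ₂, cos φ₁ sin φ₂ − sin φ₁ cos φ₂ cos Δλ) = 87.40°
Final bearing θ₂ = (initial bearing from the destination back to the start) + 180° = 160.02°
Δθ = θ₂ − θ₁ = +72.6°

+72.6°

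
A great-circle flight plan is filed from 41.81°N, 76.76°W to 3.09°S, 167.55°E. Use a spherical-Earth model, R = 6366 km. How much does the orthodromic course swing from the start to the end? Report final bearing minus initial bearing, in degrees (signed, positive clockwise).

Initial bearing θ₁ = atan2(sin Δλ cos φ₂, cos φ₁ sin φ₂ − sin φ₁ cos φ₂ cos Δλ) = 285.43°
Final bearing θ₂ = (initial bearing from the destination back to the start) + 180° = 226.02°
Δθ = θ₂ − θ₁ = -59.4°

-59.4°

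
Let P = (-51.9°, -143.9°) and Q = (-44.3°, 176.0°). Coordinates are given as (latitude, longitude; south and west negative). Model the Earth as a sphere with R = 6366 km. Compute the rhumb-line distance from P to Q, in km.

Rhumb course C = atan2(Δλ, Δψ) with Δψ = ln[tan(π/4+φ₂/2)/tan(π/4+φ₁/2)] = +0.1991, Δλ = -0.6999 → C = 285.88°
d = R·|Δφ| / |cos C| = 6366·0.13265 / 0.27366 = 3086 km

3086 km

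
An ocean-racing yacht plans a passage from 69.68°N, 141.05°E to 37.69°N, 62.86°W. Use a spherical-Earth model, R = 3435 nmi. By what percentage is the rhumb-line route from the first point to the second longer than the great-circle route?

29.5%

Great circle: σ = 1.2428 rad → d_gc = Rσ = 4269.1 nmi
Rhumb: Δφ = -0.5583, Δλ = +2.7243, Δψ = -1.0081, q = Δφ/Δψ = 0.5539 → d_rh = R√(Δφ²+q²Δλ²) = 5526.4 nmi
Excess = (5526.4 − 4269.1) / 4269.1 = 1257.3 / 4269.1 = 29.451% ≈ 29.5%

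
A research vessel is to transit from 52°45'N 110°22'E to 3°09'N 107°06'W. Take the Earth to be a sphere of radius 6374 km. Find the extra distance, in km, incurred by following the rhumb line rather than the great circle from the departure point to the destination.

Great circle: cos σ = sin φ₁ sin φ₂ + cos φ₁ cos φ₂ cos Δλ,  σ = 2.0219 rad → d_gc = 12887.6 km
Rhumb line: Δψ = -1.0326, q = Δφ/Δψ = 0.8384, d_rh = R√(Δφ²+q²Δλ²) = 14393.0 km
Excess = 14393.0 − 12887.6 = 1505.4 ≈ 1505 km

1505 km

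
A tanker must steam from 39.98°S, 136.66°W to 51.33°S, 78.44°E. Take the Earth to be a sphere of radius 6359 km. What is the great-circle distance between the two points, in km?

9288 km

Haversine: a = sin²(Δφ/2)+cos φ₁ cos φ₂ sin²(Δλ/2) = 0.44503;  σ = 2·atan2(√a,√(1−a))
σ = 83.689° → d = Rσ = 6359·1.46064 = 9288 km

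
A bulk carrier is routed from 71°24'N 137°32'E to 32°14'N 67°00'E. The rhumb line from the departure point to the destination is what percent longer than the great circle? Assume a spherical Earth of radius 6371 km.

Great circle: σ = 0.9330 rad → d_gc = Rσ = 5944.2 km
Rhumb: Δφ = -0.6836, Δλ = -1.2310, Δψ = -1.2145, q = Δφ/Δψ = 0.5628 → d_rh = R√(Δφ²+q²Δλ²) = 6201.1 km
Excess = (6201.1 − 5944.2) / 5944.2 = 256.9 / 5944.2 = 4.32% ≈ 4.3%

4.3%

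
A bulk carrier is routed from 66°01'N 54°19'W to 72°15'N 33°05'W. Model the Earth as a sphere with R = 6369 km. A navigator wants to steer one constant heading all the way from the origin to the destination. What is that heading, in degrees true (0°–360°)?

Δψ = ln[tan(π/4+φ₂/2)/tan(π/4+φ₁/2)] = +0.3077
Δλ = +0.3706 rad (taken the short way round)
course = atan2(Δλ, Δψ) = 50.30°

50.3°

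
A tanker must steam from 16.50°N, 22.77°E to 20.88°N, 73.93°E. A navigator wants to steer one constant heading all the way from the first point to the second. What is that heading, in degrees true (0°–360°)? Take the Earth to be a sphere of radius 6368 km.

Δψ = ln[tan(π/4+φ₂/2)/tan(π/4+φ₁/2)] = +0.0807
Δλ = +0.8929 rad (taken the short way round)
course = atan2(Δλ, Δψ) = 84.83°

84.8°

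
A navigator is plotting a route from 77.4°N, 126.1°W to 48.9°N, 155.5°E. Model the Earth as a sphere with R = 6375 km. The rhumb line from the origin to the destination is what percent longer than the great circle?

6.5%

Great circle: σ = 0.7009 rad → d_gc = Rσ = 4468.4 km
Rhumb: Δφ = -0.4974, Δλ = -1.3683, Δψ = -1.2225, q = Δφ/Δψ = 0.4069 → d_rh = R√(Δφ²+q²Δλ²) = 4759.6 km
Excess = (4759.6 − 4468.4) / 4468.4 = 291.2 / 4468.4 = 6.52% ≈ 6.5%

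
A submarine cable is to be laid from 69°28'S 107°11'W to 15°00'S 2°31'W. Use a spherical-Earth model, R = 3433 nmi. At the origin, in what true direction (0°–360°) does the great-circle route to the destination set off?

108.9°

N = sin Δλ·cos φ₂ = +0.9345;  D = cos φ₁ sin φ₂ − sin φ₁ cos φ₂ cos Δλ = -0.3198
initial course = atan2(N, D) = 108.89°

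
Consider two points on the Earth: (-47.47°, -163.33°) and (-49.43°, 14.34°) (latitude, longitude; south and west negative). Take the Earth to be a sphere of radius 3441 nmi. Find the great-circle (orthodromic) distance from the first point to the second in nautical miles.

cos σ = sin φ₁ sin φ₂ + cos φ₁ cos φ₂ cos Δλ
      = sin(-47.47°)sin(-49.43°) + cos(-47.47°)cos(-49.43°)cos(177.67°) = 0.1205
σ = 83.079° → d = Rσ = 3441·1.45000 = 4989 nmi

4989 nmi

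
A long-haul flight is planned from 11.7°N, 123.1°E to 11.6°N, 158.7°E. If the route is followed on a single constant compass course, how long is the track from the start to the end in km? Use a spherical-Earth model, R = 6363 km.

Δψ = ln[tan(π/4+φ₂/2)/tan(π/4+φ₁/2)] = -0.0018;  Δφ = -0.0017 rad,  Δλ = +0.6213 rad
q = Δφ/Δψ = 0.9794
d = R·√(Δφ² + q²Δλ²) = 6363·0.60854 = 3872 km

3872 km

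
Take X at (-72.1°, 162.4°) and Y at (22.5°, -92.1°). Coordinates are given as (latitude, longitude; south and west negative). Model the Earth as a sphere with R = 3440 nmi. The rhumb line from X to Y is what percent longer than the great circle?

Great circle: σ = 2.0264 rad → d_gc = Rσ = 6971.0 nmi
Rhumb: Δφ = +1.6511, Δλ = +1.8413, Δψ = +2.2516, q = Δφ/Δψ = 0.7333 → d_rh = R√(Δφ²+q²Δλ²) = 7337.1 nmi
Excess = (7337.1 − 6971.0) / 6971.0 = 366.1 / 6971.0 = 5.252% ≈ 5.3%

5.3%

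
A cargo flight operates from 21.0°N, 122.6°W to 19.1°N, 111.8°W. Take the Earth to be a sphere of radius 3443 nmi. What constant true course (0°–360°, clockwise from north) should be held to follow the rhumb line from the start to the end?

100.6°

Δψ = ln[tan(π/4+φ₂/2)/tan(π/4+φ₁/2)] = -0.0353
Δλ = +0.1885 rad (taken the short way round)
course = atan2(Δλ, Δψ) = 100.61°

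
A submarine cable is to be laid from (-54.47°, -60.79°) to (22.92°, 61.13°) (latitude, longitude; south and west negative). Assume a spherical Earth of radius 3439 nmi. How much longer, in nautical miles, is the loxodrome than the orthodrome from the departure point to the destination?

Great circle: cos σ = sin φ₁ sin φ₂ + cos φ₁ cos φ₂ cos Δλ,  σ = 2.2142 rad → d_gc = 7614.7 nmi
Rhumb line: Δψ = +1.5494, q = Δφ/Δψ = 0.8718, d_rh = R√(Δφ²+q²Δλ²) = 7891.5 nmi
Excess = 7891.5 − 7614.7 = 276.8 ≈ 277 nmi

277 nmi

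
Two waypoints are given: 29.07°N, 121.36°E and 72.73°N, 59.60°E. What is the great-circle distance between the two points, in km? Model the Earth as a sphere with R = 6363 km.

6005 km

Haversine: a = sin²(Δφ/2)+cos φ₁ cos φ₂ sin²(Δλ/2) = 0.20663;  σ = 2·atan2(√a,√(1−a))
σ = 54.073° → d = Rσ = 6363·0.94376 = 6005 km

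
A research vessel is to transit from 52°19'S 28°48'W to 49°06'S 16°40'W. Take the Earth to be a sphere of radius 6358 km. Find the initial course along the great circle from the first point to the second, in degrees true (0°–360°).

72.1°

N = sin Δλ·cos φ₂ = +0.1376;  D = cos φ₁ sin φ₂ − sin φ₁ cos φ₂ cos Δλ = +0.0445
initial course = atan2(N, D) = 72.07°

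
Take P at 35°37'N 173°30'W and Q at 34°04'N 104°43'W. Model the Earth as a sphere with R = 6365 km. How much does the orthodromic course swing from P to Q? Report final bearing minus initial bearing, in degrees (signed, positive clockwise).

+42.7°

At departure: θ₁ = atan2(sin Δλ cos φ₂, cos φ₁ sin φ₂ − sin φ₁ cos φ₂ cos Δλ) = 70.02°
At arrival: θ₂ = atan2(sin Δλ cos φ₁, −cos φ₂ sin φ₁ + sin φ₂ cos φ₁ cos Δλ) = 112.74°
Δθ = θ₂ − θ₁ = +42.7°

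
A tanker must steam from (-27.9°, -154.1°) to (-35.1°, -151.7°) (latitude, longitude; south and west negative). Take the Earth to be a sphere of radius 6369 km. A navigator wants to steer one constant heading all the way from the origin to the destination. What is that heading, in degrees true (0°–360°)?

Meridional parts: M(φ₁)=-0.5074, M(φ₂)=-0.6550 → ΔM = -0.1476;  Δλ = +0.0419 rad
tan C = Δλ / ΔM = -0.2839 → C = 164.15°

164.2°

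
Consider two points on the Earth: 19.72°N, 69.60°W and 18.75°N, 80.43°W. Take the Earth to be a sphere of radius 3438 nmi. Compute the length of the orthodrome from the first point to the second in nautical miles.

cos σ = sin φ₁ sin φ₂ + cos φ₁ cos φ₂ cos Δλ
      = sin(19.72°)sin(18.75°) + cos(19.72°)cos(18.75°)cos(-10.83°) = 0.9840
σ = 10.270° → d = Rσ = 3438·0.17924 = 616 nmi

616 nmi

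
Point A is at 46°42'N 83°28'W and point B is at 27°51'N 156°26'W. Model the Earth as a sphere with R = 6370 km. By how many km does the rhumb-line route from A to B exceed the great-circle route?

Great circle: cos σ = sin φ₁ sin φ₂ + cos φ₁ cos φ₂ cos Δλ,  σ = 1.0267 rad → d_gc = 6540.3 km
Rhumb line: Δψ = -0.4175, q = Δφ/Δψ = 0.7879, d_rh = R√(Δφ²+q²Δλ²) = 6726.6 km
Excess = 6726.6 − 6540.3 = 186.3 ≈ 186 km

186 km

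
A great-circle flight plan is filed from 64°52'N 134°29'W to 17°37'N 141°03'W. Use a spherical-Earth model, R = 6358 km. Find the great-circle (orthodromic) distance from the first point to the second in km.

Haversine: a = sin²(Δφ/2)+cos φ₁ cos φ₂ sin²(Δλ/2) = 0.16193;  σ = 2·atan2(√a,√(1−a))
σ = 47.457° → d = Rσ = 6358·0.82828 = 5266 km

5266 km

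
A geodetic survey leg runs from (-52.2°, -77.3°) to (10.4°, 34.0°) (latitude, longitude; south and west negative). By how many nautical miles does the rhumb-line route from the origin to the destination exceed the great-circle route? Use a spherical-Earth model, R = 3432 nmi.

Great circle: cos σ = sin φ₁ sin φ₂ + cos φ₁ cos φ₂ cos Δλ,  σ = 1.9408 rad → d_gc = 6660.8 nmi
Rhumb line: Δψ = +1.2544, q = Δφ/Δψ = 0.8710, d_rh = R√(Δφ²+q²Δλ²) = 6912.4 nmi
Excess = 6912.4 − 6660.8 = 251.6 ≈ 252 nmi

252 nmi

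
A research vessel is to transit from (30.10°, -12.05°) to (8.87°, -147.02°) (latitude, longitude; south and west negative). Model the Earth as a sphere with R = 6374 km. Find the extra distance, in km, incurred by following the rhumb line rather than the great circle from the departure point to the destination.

702 km

Great circle: cos σ = sin φ₁ sin φ₂ + cos φ₁ cos φ₂ cos Δλ,  σ = 2.1256 rad → d_gc = 13548.7 km
Rhumb line: Δψ = -0.3959, q = Δφ/Δψ = 0.9360, d_rh = R√(Δφ²+q²Δλ²) = 14250.4 km
Excess = 14250.4 − 13548.7 = 701.7 ≈ 702 km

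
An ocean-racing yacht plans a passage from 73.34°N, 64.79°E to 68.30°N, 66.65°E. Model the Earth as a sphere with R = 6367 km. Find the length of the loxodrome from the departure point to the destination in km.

Rhumb course C = atan2(Δλ, Δψ) with Δψ = ln[tan(π/4+φ₂/2)/tan(π/4+φ₁/2)] = -0.2693, Δλ = +0.0325 → C = 173.13°
d = R·|Δφ| / |cos C| = 6367·0.08796 / 0.99281 = 564 km

564 km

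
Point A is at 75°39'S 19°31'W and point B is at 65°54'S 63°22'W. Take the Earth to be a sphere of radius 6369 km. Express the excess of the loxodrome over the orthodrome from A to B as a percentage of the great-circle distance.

2.2%

Great circle: σ = 0.2932 rad → d_gc = Rσ = 1867.1 km
Rhumb: Δφ = +0.1702, Δλ = -0.7653, Δψ = +0.5281, q = Δφ/Δψ = 0.3222 → d_rh = R√(Δφ²+q²Δλ²) = 1908.3 km
Excess = (1908.3 − 1867.1) / 1867.1 = 41.2 / 1867.1 = 2.21% ≈ 2.2%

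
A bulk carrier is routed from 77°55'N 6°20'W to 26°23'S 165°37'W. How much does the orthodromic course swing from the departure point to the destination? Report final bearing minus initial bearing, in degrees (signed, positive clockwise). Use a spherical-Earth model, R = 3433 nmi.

-151.1°

Initial bearing θ₁ = atan2(sin Δλ cos φ₂, cos φ₁ sin φ₂ − sin φ₁ cos φ₂ cos Δλ) = 336.43°
Final bearing θ₂ = (initial bearing from the destination back to the start) + 180° = 185.36°
Δθ = θ₂ − θ₁ = -151.1°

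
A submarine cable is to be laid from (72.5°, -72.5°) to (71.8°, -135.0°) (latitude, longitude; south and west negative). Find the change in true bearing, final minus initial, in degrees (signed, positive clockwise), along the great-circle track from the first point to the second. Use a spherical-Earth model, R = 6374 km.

-60.0°

At departure: θ₁ = atan2(sin Δλ cos φ₂, cos φ₁ sin φ₂ − sin φ₁ cos φ₂ cos Δλ) = 298.13°
At arrival: θ₂ = atan2(sin Δλ cos φ₁, −cos φ₂ sin φ₁ + sin φ₂ cos φ₁ cos Δλ) = 238.11°
Δθ = θ₂ − θ₁ = -60.0°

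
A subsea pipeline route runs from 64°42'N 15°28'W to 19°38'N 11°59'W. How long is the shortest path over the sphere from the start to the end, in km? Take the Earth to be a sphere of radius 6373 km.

5019 km

cos σ = sin φ₁ sin φ₂ + cos φ₁ cos φ₂ cos Δλ
      = sin(64.70°)sin(19.63°) + cos(64.70°)cos(19.63°)cos(3.48°) = 0.7055
σ = 45.127° → d = Rσ = 6373·0.78761 = 5019 km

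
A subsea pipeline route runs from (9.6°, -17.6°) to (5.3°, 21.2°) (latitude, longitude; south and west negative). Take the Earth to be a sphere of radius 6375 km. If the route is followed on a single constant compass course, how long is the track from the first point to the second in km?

Rhumb course C = atan2(Δλ, Δψ) with Δψ = ln[tan(π/4+φ₂/2)/tan(π/4+φ₁/2)] = -0.0757, Δλ = +0.6772 → C = 96.38°
d = R·|Δφ| / |cos C| = 6375·0.07505 / 0.11110 = 4306 km

4306 km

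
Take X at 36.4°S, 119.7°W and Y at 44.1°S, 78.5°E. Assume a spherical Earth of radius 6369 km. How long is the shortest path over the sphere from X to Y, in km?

cos σ = sin φ₁ sin φ₂ + cos φ₁ cos φ₂ cos Δλ
      = sin(-36.40°)sin(-44.10°) + cos(-36.40°)cos(-44.10°)cos(-161.80°) = -0.1361
σ = 97.824° → d = Rσ = 6369·1.70735 = 10874 km

10874 km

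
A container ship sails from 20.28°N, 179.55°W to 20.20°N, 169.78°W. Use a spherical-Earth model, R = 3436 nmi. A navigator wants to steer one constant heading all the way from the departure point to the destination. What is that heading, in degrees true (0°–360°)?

90.5°

Meridional parts: M(φ₁)=+0.3616, M(φ₂)=+0.3601 → ΔM = -0.0015;  Δλ = +0.1705 rad
tan C = Δλ / ΔM = -114.5840 → C = 90.50°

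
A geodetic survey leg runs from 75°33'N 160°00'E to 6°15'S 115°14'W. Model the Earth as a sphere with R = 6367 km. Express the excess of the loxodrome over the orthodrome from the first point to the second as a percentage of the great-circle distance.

Great circle: σ = 1.6537 rad → d_gc = Rσ = 10529.0 km
Rhumb: Δφ = -1.4277, Δλ = +1.4795, Δψ = -2.1747, q = Δφ/Δψ = 0.6565 → d_rh = R√(Δφ²+q²Δλ²) = 10994.2 km
Excess = (10994.2 − 10529.0) / 10529.0 = 465.2 / 10529.0 = 4.42% ≈ 4.4%

4.4%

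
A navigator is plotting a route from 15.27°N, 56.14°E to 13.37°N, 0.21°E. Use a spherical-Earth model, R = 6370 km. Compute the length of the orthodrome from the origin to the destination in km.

6012 km

Haversine: a = sin²(Δφ/2)+cos φ₁ cos φ₂ sin²(Δλ/2) = 0.20666;  σ = 2·atan2(√a,√(1−a))
σ = 54.078° → d = Rσ = 6370·0.94384 = 6012 km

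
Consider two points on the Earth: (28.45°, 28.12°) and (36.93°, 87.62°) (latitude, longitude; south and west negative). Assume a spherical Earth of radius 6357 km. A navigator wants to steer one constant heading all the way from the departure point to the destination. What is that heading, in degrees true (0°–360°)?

Meridional parts: M(φ₁)=+0.5183, M(φ₂)=+0.6945 → ΔM = +0.1762;  Δλ = +1.0385 rad
tan C = Δλ / ΔM = +5.8953 → C = 80.37°

80.4°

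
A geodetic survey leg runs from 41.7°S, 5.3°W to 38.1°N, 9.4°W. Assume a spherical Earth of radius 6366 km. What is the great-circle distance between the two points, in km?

8876 km

Haversine: a = sin²(Δφ/2)+cos φ₁ cos φ₂ sin²(Δλ/2) = 0.41221;  σ = 2·atan2(√a,√(1−a))
σ = 79.888° → d = Rσ = 6366·1.39430 = 8876 km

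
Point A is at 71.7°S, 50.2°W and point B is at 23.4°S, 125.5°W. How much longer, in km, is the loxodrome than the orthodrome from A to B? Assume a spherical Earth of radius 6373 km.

320 km

Great circle: cos σ = sin φ₁ sin φ₂ + cos φ₁ cos φ₂ cos Δλ,  σ = 1.1038 rad → d_gc = 7034.7 km
Rhumb line: Δψ = +1.4057, q = Δφ/Δψ = 0.5997, d_rh = R√(Δφ²+q²Δλ²) = 7354.8 km
Excess = 7354.8 − 7034.7 = 320.1 ≈ 320 km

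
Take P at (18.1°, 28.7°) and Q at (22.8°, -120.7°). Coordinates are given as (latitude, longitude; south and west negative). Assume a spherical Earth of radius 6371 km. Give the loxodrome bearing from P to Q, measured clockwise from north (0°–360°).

Δψ = ln[tan(π/4+φ₂/2)/tan(π/4+φ₁/2)] = +0.0876
Δλ = -2.6075 rad (taken the short way round)
course = atan2(Δλ, Δψ) = 271.92°

271.9°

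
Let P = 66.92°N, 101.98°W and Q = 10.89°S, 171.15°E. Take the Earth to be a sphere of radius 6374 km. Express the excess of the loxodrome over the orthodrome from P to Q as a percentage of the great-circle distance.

Great circle: σ = 1.7242 rad → d_gc = Rσ = 10989.9 km
Rhumb: Δφ = -1.3580, Δλ = -1.5162, Δψ = -1.7800, q = Δφ/Δψ = 0.7630 → d_rh = R√(Δφ²+q²Δλ²) = 11370.7 km
Excess = (11370.7 − 10989.9) / 10989.9 = 380.8 / 10989.9 = 3.46% ≈ 3.5%

3.5%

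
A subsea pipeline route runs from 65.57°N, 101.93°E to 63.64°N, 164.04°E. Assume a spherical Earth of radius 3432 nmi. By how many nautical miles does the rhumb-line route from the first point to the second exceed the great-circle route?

64 nmi

Great circle: cos σ = sin φ₁ sin φ₂ + cos φ₁ cos φ₂ cos Δλ,  σ = 0.4471 rad → d_gc = 1534.5 nmi
Rhumb line: Δψ = -0.0786, q = Δφ/Δψ = 0.4287, d_rh = R√(Δφ²+q²Δλ²) = 1598.9 nmi
Excess = 1598.9 − 1534.5 = 64.4 ≈ 64 nmi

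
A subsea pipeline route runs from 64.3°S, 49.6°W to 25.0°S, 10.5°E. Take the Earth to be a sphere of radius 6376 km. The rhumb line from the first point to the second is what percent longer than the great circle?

2.5%

Great circle: σ = 0.9561 rad → d_gc = Rσ = 6095.9 km
Rhumb: Δφ = +0.6859, Δλ = +1.0489, Δψ = +1.0270, q = Δφ/Δψ = 0.6679 → d_rh = R√(Δφ²+q²Δλ²) = 6251.2 km
Excess = (6251.2 − 6095.9) / 6095.9 = 155.3 / 6095.9 = 2.548% ≈ 2.5%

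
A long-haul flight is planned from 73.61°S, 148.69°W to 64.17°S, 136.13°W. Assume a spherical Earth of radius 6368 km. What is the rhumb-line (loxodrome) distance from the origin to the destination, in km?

Δψ = ln[tan(π/4+φ₂/2)/tan(π/4+φ₁/2)] = +0.4652;  Δφ = +0.1648 rad,  Δλ = +0.2192 rad
q = Δφ/Δψ = 0.3542
d = R·√(Δφ² + q²Δλ²) = 6368·0.18214 = 1160 km

1160 km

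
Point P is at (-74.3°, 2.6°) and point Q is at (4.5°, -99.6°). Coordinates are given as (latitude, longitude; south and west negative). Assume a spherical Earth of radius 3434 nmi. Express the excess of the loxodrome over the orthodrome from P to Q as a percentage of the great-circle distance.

6.8%

Great circle: σ = 1.7037 rad → d_gc = Rσ = 5850.6 nmi
Rhumb: Δφ = +1.3753, Δλ = -1.7837, Δψ = +2.0600, q = Δφ/Δψ = 0.6676 → d_rh = R√(Δφ²+q²Δλ²) = 6247.2 nmi
Excess = (6247.2 − 5850.6) / 5850.6 = 396.6 / 5850.6 = 6.78% ≈ 6.8%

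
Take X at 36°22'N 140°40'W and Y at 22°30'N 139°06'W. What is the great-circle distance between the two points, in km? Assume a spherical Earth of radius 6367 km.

1548 km

cos σ = sin φ₁ sin φ₂ + cos φ₁ cos φ₂ cos Δλ
      = sin(36.37°)sin(22.50°) + cos(36.37°)cos(22.50°)cos(1.57°) = 0.9706
σ = 13.933° → d = Rσ = 6367·0.24318 = 1548 km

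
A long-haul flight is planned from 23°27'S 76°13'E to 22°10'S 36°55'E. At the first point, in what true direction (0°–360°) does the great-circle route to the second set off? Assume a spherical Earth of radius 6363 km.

264.1°

N = sin Δλ·cos φ₂ = -0.5866;  D = cos φ₁ sin φ₂ − sin φ₁ cos φ₂ cos Δλ = -0.0610
initial course = atan2(N, D) = 264.07°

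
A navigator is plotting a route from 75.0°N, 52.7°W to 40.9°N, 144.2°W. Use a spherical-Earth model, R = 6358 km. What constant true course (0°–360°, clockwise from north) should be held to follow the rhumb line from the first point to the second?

232.1°

Meridional parts: M(φ₁)=+2.0276, M(φ₂)=+0.7836 → ΔM = -1.2440;  Δλ = -1.5970 rad
tan C = Δλ / ΔM = +1.2837 → C = 232.08°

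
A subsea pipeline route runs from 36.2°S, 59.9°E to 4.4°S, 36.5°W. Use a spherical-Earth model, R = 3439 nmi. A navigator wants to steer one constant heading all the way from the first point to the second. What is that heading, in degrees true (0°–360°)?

Δψ = ln[tan(π/4+φ₂/2)/tan(π/4+φ₁/2)] = +0.6017
Δλ = -1.6825 rad (taken the short way round)
course = atan2(Δλ, Δψ) = 289.68°

289.7°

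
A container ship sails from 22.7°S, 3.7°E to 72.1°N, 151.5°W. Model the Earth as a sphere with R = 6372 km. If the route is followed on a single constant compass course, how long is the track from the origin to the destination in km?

16477 km

Rhumb course C = atan2(Δλ, Δψ) with Δψ = ln[tan(π/4+φ₂/2)/tan(π/4+φ₁/2)] = +2.2554, Δλ = -2.7088 → C = 309.78°
d = R·|Δφ| / |cos C| = 6372·1.65457 / 0.63986 = 16477 km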